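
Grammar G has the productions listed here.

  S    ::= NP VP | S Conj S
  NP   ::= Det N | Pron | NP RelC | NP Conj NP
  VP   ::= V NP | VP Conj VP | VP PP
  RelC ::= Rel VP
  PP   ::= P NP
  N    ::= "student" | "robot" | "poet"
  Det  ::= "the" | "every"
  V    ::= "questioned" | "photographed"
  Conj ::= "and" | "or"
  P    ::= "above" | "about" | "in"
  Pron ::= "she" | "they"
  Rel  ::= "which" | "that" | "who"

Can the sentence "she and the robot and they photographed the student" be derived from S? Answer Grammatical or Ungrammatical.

[S [NP [NP [Pron she]] [Conj and] [NP [NP [Det the] [N robot]] [Conj and] [NP [Pron they]]]] [VP [V photographed] [NP [Det the] [N student]]]]
Each bracket corresponds to one application of a listed rule, so the string is derivable from S.

Grammatical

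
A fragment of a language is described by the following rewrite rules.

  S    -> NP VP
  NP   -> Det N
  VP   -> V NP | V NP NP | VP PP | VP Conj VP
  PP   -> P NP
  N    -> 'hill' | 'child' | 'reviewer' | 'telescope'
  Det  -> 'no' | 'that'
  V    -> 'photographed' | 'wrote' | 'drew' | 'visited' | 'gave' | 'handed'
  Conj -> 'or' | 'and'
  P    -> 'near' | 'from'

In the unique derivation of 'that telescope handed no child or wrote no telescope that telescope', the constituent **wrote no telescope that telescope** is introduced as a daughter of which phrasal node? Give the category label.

VP

S
  NP
    Det: that
    N: telescope
  VP
    VP
      V: handed
      NP
        Det: no
        N: child
    Conj: or
    VP
      V: wrote
      NP
        Det: no
        N: telescope
      NP
        Det: that
        N: telescope
The span 'wrote no telescope that telescope' is the VP node built by VP → V NP NP.
Its mother is the VP built by VP → VP Conj VP.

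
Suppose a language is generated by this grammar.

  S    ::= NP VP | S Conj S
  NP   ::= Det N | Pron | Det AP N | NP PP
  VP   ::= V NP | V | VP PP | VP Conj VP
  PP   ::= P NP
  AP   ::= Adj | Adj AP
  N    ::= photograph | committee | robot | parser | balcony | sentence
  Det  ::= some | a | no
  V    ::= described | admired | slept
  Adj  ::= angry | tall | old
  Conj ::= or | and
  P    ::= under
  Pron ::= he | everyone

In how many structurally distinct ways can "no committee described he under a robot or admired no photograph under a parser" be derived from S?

Two of the 6 distinct bracketings:
[S [NP [Det no] [N committee]] [VP [VP [VP [V described] [NP [NP [Pron he]] [PP [P under] [NP [Det a] [N robot]]]]] [Conj or] [VP [V admired] [NP [Det no] [N photograph]]]] [PP [P under] [NP [Det a] [N parser]]]]]
[S [NP [Det no] [N committee]] [VP [VP [VP [VP [V described] [NP [Pron he]]] [PP [P under] [NP [Det a] [N robot]]]] [Conj or] [VP [V admired] [NP [Det no] [N photograph]]]] [PP [P under] [NP [Det a] [N parser]]]]]
The difference turns on whether NP → NP PP is used at the relevant span, versus an alternative expansion of NP.

6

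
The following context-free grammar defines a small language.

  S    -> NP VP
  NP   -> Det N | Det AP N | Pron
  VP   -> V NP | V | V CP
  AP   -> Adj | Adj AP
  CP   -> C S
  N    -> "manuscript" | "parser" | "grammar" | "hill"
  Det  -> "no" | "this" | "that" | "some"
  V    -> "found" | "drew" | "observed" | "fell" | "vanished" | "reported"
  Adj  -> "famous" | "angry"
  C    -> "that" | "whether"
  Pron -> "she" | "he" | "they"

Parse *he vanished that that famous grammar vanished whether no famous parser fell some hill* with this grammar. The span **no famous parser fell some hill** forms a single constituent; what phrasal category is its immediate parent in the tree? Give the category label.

CP

S
  NP
    Pron: he
  VP
    V: vanished
    CP
      C: that
      S
        NP
          Det: that
          AP
            Adj: famous
          N: grammar
        VP
          V: vanished
          CP
            C: whether
            S
              NP
                Det: no
                AP
                  Adj: famous
                N: parser
              VP
                V: fell
                NP
                  Det: some
                  N: hill
The span 'no famous parser fell some hill' is the S node built by S → NP VP.
Its mother is the CP built by CP → C S.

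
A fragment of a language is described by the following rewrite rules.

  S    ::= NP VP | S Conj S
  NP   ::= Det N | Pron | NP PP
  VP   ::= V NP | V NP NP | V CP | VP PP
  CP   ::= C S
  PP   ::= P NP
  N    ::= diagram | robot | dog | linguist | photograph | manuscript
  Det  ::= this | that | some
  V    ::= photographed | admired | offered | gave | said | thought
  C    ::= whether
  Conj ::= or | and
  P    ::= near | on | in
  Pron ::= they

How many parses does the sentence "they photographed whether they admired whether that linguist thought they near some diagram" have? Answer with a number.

Two of the 4 distinct bracketings:
[S [NP [Pron they]] [VP [V photographed] [CP [C whether] [S [NP [Pron they]] [VP [V admired] [CP [C whether] [S [NP [Det that] [N linguist]] [VP [V thought] [NP [NP [Pron they]] [PP [P near] [NP [Det some] [N diagram]]]]]]]]]]]]
[S [NP [Pron they]] [VP [V photographed] [CP [C whether] [S [NP [Pron they]] [VP [V admired] [CP [C whether] [S [NP [Det that] [N linguist]] [VP [VP [V thought] [NP [Pron they]]] [PP [P near] [NP [Det some] [N diagram]]]]]]]]]]]
The difference turns on whether NP → NP PP is used at the relevant span, versus an alternative expansion of NP.

4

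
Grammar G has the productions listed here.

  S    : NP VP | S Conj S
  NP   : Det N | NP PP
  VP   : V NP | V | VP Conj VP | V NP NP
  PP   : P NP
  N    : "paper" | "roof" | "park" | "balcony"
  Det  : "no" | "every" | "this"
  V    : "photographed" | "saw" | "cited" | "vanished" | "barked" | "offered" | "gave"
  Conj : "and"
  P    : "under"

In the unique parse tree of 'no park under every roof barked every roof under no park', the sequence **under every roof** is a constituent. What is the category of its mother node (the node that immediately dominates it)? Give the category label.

[S [NP [NP [Det no] [N park]] [PP [P under] [NP [Det every] [N roof]]]] [VP [V barked] [NP [NP [Det every] [N roof]] [PP [P under] [NP [Det no] [N park]]]]]]
The span 'under every roof' is the PP node built by PP → P NP.
Its mother is the NP built by NP → NP PP.

NP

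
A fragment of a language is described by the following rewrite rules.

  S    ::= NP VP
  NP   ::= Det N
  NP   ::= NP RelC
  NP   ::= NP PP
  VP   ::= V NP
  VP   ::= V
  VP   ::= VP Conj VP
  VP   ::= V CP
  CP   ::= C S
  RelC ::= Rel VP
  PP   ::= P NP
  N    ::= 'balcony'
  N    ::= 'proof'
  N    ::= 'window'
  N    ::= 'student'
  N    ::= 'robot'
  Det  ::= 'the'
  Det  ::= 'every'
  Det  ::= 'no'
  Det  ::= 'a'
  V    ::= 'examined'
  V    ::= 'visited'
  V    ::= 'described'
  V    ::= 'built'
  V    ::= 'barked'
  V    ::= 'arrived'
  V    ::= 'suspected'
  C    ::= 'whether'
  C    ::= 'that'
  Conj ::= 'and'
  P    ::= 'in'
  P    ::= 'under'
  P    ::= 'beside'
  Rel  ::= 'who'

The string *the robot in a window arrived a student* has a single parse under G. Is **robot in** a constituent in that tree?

[S [NP [NP [Det the] [N robot]] [PP [P in] [NP [Det a] [N window]]]] [VP [V arrived] [NP [Det a] [N student]]]]
The smallest constituent containing 'robot in' is the NP spanning 'the robot in a window'; no single node in the tree dominates exactly the given words.

No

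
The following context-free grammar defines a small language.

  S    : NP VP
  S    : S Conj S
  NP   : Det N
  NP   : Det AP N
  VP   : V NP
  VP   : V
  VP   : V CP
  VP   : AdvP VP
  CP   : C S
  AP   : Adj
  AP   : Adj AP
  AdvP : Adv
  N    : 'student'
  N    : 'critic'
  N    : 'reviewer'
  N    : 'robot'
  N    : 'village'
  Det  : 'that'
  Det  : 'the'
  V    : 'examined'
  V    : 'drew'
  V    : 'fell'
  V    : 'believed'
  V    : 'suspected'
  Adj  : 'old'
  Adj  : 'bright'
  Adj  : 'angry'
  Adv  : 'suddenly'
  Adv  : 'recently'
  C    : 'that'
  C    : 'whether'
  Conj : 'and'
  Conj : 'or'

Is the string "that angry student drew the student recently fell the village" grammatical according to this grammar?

For S → NP VP, the only prefix that parses as NP is 'that angry student', but the remainder 'drew the student recently fell the village' is not a VP under these rules. The alternative S rule S → S Conj S likewise has no satisfying split.

Ungrammatical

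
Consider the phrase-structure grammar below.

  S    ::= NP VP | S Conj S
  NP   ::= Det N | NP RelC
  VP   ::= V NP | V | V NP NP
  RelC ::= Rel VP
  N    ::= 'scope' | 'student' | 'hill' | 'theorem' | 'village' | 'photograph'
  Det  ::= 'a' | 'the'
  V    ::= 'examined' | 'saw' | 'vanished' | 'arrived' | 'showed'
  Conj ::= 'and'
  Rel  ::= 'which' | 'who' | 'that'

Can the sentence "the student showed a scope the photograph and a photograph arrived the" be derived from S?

Ungrammatical

For S → NP VP, the only prefix that parses as NP is 'the student', but the remainder 'showed a scope the photograph and a photograph arrived the' is not a VP under these rules. The alternative S rule S → S Conj S likewise has no satisfying split.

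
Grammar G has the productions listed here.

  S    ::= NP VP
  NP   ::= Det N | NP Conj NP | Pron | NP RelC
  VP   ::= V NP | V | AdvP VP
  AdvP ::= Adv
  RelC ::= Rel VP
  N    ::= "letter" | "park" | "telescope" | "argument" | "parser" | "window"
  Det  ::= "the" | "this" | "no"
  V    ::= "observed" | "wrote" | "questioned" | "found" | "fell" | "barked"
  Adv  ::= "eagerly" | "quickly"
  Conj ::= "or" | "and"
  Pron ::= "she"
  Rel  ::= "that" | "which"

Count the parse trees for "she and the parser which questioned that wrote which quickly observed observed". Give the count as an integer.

Two of the 4 distinct bracketings:
[S [NP [NP [Pron she]] [Conj and] [NP [NP [NP [NP [Det the] [N parser]] [RelC [Rel which] [VP [V questioned]]]] [RelC [Rel that] [VP [V wrote]]]] [RelC [Rel which] [VP [AdvP [Adv quickly]] [VP [V observed]]]]]] [VP [V observed]]]
[S [NP [NP [NP [Pron she]] [Conj and] [NP [NP [NP [Det the] [N parser]] [RelC [Rel which] [VP [V questioned]]]] [RelC [Rel that] [VP [V wrote]]]]] [RelC [Rel which] [VP [AdvP [Adv quickly]] [VP [V observed]]]]] [VP [V observed]]]
The trees differ in how a recursive rule is bracketed over the same span.

4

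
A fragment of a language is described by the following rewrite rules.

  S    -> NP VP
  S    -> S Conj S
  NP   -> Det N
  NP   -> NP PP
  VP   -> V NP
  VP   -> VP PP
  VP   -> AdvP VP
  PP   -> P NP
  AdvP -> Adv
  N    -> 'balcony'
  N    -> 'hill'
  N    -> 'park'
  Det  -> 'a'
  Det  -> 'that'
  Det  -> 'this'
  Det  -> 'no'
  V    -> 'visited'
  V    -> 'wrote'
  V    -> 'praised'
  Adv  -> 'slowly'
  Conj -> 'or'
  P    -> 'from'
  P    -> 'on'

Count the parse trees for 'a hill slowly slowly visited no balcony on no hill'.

4

Two of the 4 distinct bracketings:
[S [NP [Det a] [N hill]] [VP [VP [AdvP [Adv slowly]] [VP [AdvP [Adv slowly]] [VP [V visited] [NP [Det no] [N balcony]]]]] [PP [P on] [NP [Det no] [N hill]]]]]
[S [NP [Det a] [N hill]] [VP [AdvP [Adv slowly]] [VP [VP [AdvP [Adv slowly]] [VP [V visited] [NP [Det no] [N balcony]]]] [PP [P on] [NP [Det no] [N hill]]]]]]
The trees differ in how a recursive rule is bracketed over the same span.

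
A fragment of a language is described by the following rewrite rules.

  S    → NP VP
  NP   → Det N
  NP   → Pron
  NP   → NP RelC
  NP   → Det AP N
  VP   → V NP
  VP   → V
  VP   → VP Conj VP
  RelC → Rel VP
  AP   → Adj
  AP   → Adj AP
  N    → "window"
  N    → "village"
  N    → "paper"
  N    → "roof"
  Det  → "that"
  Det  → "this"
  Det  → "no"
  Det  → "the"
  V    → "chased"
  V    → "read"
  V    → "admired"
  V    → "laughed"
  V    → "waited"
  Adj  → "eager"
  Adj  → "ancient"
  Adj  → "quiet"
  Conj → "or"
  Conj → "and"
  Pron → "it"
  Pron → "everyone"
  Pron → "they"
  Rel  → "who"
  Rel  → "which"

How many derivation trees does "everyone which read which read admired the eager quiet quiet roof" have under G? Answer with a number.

1

[S [NP [NP [NP [Pron everyone]] [RelC [Rel which] [VP [V read]]]] [RelC [Rel which] [VP [V read]]]] [VP [V admired] [NP [Det the] [AP [Adj eager] [AP [Adj quiet] [AP [Adj quiet]]]] [N roof]]]]
No rule offers an alternative attachment or grouping for any span, so this is the only derivation.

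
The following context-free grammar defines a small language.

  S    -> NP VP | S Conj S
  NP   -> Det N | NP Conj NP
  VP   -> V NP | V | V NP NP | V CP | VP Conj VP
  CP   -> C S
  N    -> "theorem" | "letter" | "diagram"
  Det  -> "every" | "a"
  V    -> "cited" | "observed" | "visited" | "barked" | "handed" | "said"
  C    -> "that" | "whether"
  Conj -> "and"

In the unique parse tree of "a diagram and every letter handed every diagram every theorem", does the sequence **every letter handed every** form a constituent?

No

[S [NP [NP [Det a] [N diagram]] [Conj and] [NP [Det every] [N letter]]] [VP [V handed] [NP [Det every] [N diagram]] [NP [Det every] [N theorem]]]]
The smallest constituent containing 'every letter handed every' is the S spanning 'a diagram and every letter handed every diagram every theorem'; no single node in the tree dominates exactly the given words.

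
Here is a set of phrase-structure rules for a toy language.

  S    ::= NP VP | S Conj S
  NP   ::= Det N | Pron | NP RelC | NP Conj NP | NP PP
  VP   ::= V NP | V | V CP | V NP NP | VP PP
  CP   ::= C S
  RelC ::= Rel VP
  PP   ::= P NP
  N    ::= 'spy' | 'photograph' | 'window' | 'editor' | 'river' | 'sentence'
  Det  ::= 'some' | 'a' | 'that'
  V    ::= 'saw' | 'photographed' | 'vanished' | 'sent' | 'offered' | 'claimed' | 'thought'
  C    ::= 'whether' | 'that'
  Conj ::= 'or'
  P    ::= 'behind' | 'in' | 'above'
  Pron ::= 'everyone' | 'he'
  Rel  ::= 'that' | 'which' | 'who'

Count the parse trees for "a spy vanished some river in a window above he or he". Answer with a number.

Two of the 9 distinct bracketings:
[S [NP [Det a] [N spy]] [VP [V vanished] [NP [NP [NP [Det some] [N river]] [PP [P in] [NP [NP [Det a] [N window]] [PP [P above] [NP [Pron he]]]]]] [Conj or] [NP [Pron he]]]]]
[S [NP [Det a] [N spy]] [VP [V vanished] [NP [NP [NP [NP [Det some] [N river]] [PP [P in] [NP [Det a] [N window]]]] [PP [P above] [NP [Pron he]]]] [Conj or] [NP [Pron he]]]]]
The trees differ in how a recursive rule is bracketed over the same span.

9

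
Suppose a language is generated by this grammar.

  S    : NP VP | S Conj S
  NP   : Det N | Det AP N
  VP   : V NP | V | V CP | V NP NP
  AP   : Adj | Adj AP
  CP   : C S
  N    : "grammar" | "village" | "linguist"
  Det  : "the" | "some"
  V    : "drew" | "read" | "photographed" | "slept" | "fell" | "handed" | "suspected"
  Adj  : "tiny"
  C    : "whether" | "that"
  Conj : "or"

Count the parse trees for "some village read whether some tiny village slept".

[S [NP [Det some] [N village]] [VP [V read] [CP [C whether] [S [NP [Det some] [AP [Adj tiny]] [N village]] [VP [V slept]]]]]]
No rule offers an alternative attachment or grouping for any span, so this is the only derivation.

1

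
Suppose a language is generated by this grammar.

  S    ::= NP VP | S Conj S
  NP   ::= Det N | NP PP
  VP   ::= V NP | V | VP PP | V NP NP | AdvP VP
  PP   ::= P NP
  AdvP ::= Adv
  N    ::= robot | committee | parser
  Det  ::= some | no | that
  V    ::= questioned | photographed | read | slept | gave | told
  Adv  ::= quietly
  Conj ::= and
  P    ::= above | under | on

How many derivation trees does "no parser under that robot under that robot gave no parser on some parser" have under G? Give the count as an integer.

4

Two of the 4 distinct bracketings:
[S [NP [NP [Det no] [N parser]] [PP [P under] [NP [NP [Det that] [N robot]] [PP [P under] [NP [Det that] [N robot]]]]]] [VP [V gave] [NP [NP [Det no] [N parser]] [PP [P on] [NP [Det some] [N parser]]]]]]
[S [NP [NP [Det no] [N parser]] [PP [P under] [NP [NP [Det that] [N robot]] [PP [P under] [NP [Det that] [N robot]]]]]] [VP [VP [V gave] [NP [Det no] [N parser]]] [PP [P on] [NP [Det some] [N parser]]]]]
The difference turns on whether VP → VP PP is used at the relevant span, versus an alternative expansion of VP.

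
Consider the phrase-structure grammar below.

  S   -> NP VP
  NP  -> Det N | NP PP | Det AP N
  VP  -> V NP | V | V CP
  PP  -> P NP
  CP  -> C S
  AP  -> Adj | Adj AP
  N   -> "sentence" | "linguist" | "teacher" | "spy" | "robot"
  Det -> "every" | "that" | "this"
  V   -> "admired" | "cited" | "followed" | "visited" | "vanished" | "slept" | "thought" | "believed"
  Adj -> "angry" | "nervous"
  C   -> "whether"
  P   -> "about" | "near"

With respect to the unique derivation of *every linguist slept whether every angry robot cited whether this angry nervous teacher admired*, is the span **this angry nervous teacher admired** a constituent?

[S [NP [Det every] [N linguist]] [VP [V slept] [CP [C whether] [S [NP [Det every] [AP [Adj angry]] [N robot]] [VP [V cited] [CP [C whether] [S [NP [Det this] [AP [Adj angry] [AP [Adj nervous]]] [N teacher]] [VP [V admired]]]]]]]]]
The words 'this angry nervous teacher admired' are exhaustively dominated by a single S node (built by S → NP VP), so they form a constituent.

Yes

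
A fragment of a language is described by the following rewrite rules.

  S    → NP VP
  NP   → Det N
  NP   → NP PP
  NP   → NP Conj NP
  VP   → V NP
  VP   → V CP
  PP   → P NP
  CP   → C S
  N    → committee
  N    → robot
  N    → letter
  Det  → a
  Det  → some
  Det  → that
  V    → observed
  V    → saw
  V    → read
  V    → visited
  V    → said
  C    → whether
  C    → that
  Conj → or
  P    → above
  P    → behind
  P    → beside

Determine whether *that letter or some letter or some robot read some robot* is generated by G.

[S [NP [NP [Det that] [N letter]] [Conj or] [NP [NP [Det some] [N letter]] [Conj or] [NP [Det some] [N robot]]]] [VP [V read] [NP [Det some] [N robot]]]]
Each bracket corresponds to one application of a listed rule, so the string is derivable from S.

Grammatical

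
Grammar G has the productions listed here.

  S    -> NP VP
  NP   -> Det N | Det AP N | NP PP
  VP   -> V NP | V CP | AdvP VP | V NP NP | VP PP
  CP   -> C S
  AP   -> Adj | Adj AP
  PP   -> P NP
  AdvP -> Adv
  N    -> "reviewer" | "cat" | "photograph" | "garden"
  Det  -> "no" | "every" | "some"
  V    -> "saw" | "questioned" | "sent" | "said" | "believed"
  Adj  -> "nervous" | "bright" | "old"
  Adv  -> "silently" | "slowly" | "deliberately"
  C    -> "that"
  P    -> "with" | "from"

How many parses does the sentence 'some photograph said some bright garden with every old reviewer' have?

The two bracketings:
[S [NP [Det some] [N photograph]] [VP [V said] [NP [NP [Det some] [AP [Adj bright]] [N garden]] [PP [P with] [NP [Det every] [AP [Adj old]] [N reviewer]]]]]]
[S [NP [Det some] [N photograph]] [VP [VP [V said] [NP [Det some] [AP [Adj bright]] [N garden]]] [PP [P with] [NP [Det every] [AP [Adj old]] [N reviewer]]]]]
The difference turns on whether NP → NP PP is used at the relevant span, versus an alternative expansion of NP.

2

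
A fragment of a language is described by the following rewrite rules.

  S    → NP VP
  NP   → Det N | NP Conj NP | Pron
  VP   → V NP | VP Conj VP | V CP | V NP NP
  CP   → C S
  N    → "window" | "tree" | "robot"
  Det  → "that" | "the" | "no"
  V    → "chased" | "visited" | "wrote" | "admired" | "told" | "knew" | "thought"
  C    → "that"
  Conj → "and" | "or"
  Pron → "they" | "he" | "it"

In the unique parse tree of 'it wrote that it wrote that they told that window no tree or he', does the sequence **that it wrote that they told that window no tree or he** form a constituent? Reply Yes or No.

Yes

[S [NP [Pron it]] [VP [V wrote] [CP [C that] [S [NP [Pron it]] [VP [V wrote] [CP [C that] [S [NP [Pron they]] [VP [V told] [NP [Det that] [N window]] [NP [NP [Det no] [N tree]] [Conj or] [NP [Pron he]]]]]]]]]]]
The words 'that it wrote that they told that window no tree or he' are exhaustively dominated by a single CP node (built by CP → C S), so they form a constituent.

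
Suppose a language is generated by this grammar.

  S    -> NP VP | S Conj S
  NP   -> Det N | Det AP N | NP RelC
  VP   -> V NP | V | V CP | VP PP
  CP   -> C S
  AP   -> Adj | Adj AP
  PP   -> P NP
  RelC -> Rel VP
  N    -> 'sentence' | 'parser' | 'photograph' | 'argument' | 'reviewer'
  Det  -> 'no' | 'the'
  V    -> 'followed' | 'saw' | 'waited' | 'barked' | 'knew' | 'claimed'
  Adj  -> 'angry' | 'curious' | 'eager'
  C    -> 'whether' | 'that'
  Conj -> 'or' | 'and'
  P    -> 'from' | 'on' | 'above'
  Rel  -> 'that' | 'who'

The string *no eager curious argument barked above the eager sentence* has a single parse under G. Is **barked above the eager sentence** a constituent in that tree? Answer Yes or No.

Yes

[S [NP [Det no] [AP [Adj eager] [AP [Adj curious]]] [N argument]] [VP [VP [V barked]] [PP [P above] [NP [Det the] [AP [Adj eager]] [N sentence]]]]]
The words 'barked above the eager sentence' are exhaustively dominated by a single VP node (built by VP → VP PP), so they form a constituent.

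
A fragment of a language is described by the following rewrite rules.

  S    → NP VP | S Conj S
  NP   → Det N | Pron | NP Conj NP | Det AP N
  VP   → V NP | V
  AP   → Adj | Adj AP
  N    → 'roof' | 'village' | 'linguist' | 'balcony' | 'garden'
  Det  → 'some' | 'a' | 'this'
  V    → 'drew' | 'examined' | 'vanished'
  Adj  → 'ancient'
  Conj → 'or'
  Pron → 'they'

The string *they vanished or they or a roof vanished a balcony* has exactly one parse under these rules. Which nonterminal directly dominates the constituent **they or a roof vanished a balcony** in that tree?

S

[S [S [NP [Pron they]] [VP [V vanished]]] [Conj or] [S [NP [NP [Pron they]] [Conj or] [NP [Det a] [N roof]]] [VP [V vanished] [NP [Det a] [N balcony]]]]]
The span 'they or a roof vanished a balcony' is the S node built by S → NP VP.
Its mother is the S built by S → S Conj S.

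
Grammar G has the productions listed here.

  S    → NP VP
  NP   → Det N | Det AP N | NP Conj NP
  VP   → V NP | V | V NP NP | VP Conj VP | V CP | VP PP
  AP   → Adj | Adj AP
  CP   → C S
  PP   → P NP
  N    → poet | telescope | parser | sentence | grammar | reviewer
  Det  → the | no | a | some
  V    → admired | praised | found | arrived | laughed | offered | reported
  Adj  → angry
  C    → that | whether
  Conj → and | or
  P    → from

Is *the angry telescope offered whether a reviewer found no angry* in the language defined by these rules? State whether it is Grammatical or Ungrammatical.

For S → NP VP, the only prefix that parses as NP is 'the angry telescope', but the remainder 'offered whether a reviewer found no angry' is not a VP under these rules.

Ungrammatical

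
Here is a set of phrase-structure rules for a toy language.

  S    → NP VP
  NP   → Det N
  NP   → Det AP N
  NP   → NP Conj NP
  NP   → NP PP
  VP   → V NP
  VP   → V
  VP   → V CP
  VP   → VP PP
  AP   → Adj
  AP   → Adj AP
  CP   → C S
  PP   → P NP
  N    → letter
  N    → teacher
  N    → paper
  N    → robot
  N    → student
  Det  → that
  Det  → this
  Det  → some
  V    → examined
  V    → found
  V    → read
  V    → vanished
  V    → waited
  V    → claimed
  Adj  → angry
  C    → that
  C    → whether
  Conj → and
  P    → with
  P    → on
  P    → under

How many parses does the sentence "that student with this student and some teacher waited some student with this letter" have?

4

Two of the 4 distinct bracketings:
[S [NP [NP [NP [Det that] [N student]] [PP [P with] [NP [Det this] [N student]]]] [Conj and] [NP [Det some] [N teacher]]] [VP [V waited] [NP [NP [Det some] [N student]] [PP [P with] [NP [Det this] [N letter]]]]]]
[S [NP [NP [NP [Det that] [N student]] [PP [P with] [NP [Det this] [N student]]]] [Conj and] [NP [Det some] [N teacher]]] [VP [VP [V waited] [NP [Det some] [N student]]] [PP [P with] [NP [Det this] [N letter]]]]]
The difference turns on whether VP → VP PP is used at the relevant span, versus an alternative expansion of VP.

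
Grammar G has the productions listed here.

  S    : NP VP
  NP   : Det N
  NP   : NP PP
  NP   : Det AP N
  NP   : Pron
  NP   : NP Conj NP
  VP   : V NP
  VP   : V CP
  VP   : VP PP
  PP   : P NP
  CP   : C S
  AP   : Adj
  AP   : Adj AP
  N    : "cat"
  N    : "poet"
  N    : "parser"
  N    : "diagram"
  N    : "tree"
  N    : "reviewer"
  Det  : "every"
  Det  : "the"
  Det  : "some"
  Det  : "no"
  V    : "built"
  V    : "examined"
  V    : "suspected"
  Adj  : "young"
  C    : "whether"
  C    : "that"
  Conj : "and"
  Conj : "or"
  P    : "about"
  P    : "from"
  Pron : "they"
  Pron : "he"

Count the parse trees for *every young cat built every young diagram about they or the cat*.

Two of the 3 distinct bracketings:
[S [NP [Det every] [AP [Adj young]] [N cat]] [VP [V built] [NP [NP [Det every] [AP [Adj young]] [N diagram]] [PP [P about] [NP [NP [Pron they]] [Conj or] [NP [Det the] [N cat]]]]]]]
[S [NP [Det every] [AP [Adj young]] [N cat]] [VP [V built] [NP [NP [NP [Det every] [AP [Adj young]] [N diagram]] [PP [P about] [NP [Pron they]]]] [Conj or] [NP [Det the] [N cat]]]]]
The trees differ in how a recursive rule is bracketed over the same span.

3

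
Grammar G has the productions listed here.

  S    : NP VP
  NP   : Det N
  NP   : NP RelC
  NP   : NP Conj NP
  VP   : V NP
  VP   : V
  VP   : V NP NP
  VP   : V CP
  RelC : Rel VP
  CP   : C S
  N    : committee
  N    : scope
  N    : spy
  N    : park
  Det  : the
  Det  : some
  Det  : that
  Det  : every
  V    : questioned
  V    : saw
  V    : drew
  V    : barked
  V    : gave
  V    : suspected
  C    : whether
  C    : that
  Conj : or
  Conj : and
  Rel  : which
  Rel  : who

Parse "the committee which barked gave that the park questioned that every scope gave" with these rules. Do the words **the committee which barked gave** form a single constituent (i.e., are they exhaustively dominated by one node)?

[S [NP [NP [Det the] [N committee]] [RelC [Rel which] [VP [V barked]]]] [VP [V gave] [CP [C that] [S [NP [Det the] [N park]] [VP [V questioned] [CP [C that] [S [NP [Det every] [N scope]] [VP [V gave]]]]]]]]]
The smallest constituent containing 'the committee which barked gave' is the S spanning 'the committee which barked gave that the park questioned that every scope gave'; no single node in the tree dominates exactly the given words.

No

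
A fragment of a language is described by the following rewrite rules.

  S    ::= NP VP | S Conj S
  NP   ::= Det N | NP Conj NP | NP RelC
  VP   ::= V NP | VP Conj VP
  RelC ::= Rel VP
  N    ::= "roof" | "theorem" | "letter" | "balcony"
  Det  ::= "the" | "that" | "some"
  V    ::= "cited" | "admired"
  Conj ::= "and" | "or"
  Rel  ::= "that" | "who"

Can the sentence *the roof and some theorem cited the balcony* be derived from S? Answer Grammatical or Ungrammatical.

S
  NP
    NP
      Det: the
      N: roof
    Conj: and
    NP
      Det: some
      N: theorem
  VP
    V: cited
    NP
      Det: the
      N: balcony
Every word is introduced by a lexical rule and the phrasal rules combine the resulting categories into a single S.

Grammatical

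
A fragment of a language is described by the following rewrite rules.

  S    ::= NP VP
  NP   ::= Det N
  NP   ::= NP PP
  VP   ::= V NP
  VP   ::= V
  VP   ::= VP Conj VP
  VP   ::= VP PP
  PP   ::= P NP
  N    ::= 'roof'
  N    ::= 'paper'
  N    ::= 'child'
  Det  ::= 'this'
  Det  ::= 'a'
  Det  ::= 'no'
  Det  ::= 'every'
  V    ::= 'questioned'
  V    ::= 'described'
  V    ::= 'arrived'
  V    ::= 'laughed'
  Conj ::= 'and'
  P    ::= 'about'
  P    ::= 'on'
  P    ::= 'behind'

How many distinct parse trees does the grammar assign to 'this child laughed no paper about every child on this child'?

5

Two of the 5 distinct bracketings:
[S [NP [Det this] [N child]] [VP [V laughed] [NP [NP [Det no] [N paper]] [PP [P about] [NP [NP [Det every] [N child]] [PP [P on] [NP [Det this] [N child]]]]]]]]
[S [NP [Det this] [N child]] [VP [V laughed] [NP [NP [NP [Det no] [N paper]] [PP [P about] [NP [Det every] [N child]]]] [PP [P on] [NP [Det this] [N child]]]]]]
The trees differ in how a recursive rule is bracketed over the same span.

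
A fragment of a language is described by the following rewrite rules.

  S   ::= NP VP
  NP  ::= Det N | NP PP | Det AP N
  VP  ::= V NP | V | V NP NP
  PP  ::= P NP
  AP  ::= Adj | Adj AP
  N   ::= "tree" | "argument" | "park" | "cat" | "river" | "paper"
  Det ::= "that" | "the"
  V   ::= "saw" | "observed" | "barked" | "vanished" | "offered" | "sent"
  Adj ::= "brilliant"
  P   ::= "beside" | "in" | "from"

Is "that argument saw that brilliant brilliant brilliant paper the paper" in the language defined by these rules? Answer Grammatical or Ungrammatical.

[S [NP [Det that] [N argument]] [VP [V saw] [NP [Det that] [AP [Adj brilliant] [AP [Adj brilliant] [AP [Adj brilliant]]]] [N paper]] [NP [Det the] [N paper]]]]
Every word is introduced by a lexical rule and the phrasal rules combine the resulting categories into a single S.

Grammatical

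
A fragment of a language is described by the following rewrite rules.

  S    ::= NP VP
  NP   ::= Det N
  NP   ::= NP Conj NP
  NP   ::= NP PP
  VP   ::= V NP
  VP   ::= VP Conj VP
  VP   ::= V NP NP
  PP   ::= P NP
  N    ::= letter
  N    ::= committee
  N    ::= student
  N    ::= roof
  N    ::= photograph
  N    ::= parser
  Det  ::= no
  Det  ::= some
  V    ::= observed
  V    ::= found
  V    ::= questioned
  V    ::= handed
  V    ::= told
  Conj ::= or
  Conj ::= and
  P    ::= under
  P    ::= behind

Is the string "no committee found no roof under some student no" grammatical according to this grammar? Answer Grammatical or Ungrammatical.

Ungrammatical

For S → NP VP, the only prefix that parses as NP is 'no committee', but the remainder 'found no roof under some student no' is not a VP under these rules.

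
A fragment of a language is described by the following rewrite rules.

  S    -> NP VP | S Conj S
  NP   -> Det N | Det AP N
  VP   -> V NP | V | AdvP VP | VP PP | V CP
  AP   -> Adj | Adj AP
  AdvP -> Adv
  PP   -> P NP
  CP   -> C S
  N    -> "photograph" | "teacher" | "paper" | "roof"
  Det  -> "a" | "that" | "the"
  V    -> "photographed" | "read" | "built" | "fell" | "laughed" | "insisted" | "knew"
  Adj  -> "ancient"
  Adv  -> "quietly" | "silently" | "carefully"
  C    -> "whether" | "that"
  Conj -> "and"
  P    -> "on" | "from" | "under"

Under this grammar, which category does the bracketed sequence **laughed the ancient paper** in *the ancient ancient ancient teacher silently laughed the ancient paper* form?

VP

[S [NP [Det the] [AP [Adj ancient] [AP [Adj ancient] [AP [Adj ancient]]]] [N teacher]] [VP [AdvP [Adv silently]] [VP [V laughed] [NP [Det the] [AP [Adj ancient]] [N paper]]]]]
The span 'laughed the ancient paper' is the VP node built by VP → V NP.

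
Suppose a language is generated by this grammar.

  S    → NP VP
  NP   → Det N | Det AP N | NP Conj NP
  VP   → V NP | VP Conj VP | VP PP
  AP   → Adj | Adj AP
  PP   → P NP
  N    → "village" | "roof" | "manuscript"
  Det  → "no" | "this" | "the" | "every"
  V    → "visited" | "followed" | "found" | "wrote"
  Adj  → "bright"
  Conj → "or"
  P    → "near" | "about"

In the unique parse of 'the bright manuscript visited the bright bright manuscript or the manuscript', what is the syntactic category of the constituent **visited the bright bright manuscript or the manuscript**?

S
  NP
    Det: the
    AP
      Adj: bright
    N: manuscript
  VP
    V: visited
    NP
      NP
        Det: the
        AP
          Adj: bright
          AP
            Adj: bright
        N: manuscript
      Conj: or
      NP
        Det: the
        N: manuscript
The span 'visited the bright bright manuscript or the manuscript' is the VP node built by VP → V NP.

VP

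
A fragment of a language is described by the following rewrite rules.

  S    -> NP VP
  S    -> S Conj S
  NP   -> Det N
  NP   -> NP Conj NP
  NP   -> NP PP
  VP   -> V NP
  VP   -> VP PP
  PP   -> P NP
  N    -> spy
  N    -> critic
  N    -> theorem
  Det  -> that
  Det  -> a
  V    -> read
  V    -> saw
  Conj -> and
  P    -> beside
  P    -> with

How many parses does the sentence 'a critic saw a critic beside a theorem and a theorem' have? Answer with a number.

3

Two of the 3 distinct bracketings:
[S [NP [Det a] [N critic]] [VP [V saw] [NP [NP [NP [Det a] [N critic]] [PP [P beside] [NP [Det a] [N theorem]]]] [Conj and] [NP [Det a] [N theorem]]]]]
[S [NP [Det a] [N critic]] [VP [V saw] [NP [NP [Det a] [N critic]] [PP [P beside] [NP [NP [Det a] [N theorem]] [Conj and] [NP [Det a] [N theorem]]]]]]]
The trees differ in how a recursive rule is bracketed over the same span.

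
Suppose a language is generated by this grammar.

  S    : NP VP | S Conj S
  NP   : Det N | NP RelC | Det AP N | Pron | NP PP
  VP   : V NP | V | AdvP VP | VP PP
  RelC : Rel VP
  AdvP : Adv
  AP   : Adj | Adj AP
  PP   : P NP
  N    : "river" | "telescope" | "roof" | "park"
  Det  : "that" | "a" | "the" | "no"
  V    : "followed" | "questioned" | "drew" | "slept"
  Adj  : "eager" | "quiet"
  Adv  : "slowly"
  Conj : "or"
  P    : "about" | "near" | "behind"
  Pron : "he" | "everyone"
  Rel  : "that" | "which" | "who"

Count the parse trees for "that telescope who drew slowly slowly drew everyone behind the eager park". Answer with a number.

Two of the 4 distinct bracketings:
[S [NP [NP [Det that] [N telescope]] [RelC [Rel who] [VP [V drew]]]] [VP [AdvP [Adv slowly]] [VP [AdvP [Adv slowly]] [VP [V drew] [NP [NP [Pron everyone]] [PP [P behind] [NP [Det the] [AP [Adj eager]] [N park]]]]]]]]
[S [NP [NP [Det that] [N telescope]] [RelC [Rel who] [VP [V drew]]]] [VP [AdvP [Adv slowly]] [VP [AdvP [Adv slowly]] [VP [VP [V drew] [NP [Pron everyone]]] [PP [P behind] [NP [Det the] [AP [Adj eager]] [N park]]]]]]]
The difference turns on whether NP → NP PP is used at the relevant span, versus an alternative expansion of NP.

4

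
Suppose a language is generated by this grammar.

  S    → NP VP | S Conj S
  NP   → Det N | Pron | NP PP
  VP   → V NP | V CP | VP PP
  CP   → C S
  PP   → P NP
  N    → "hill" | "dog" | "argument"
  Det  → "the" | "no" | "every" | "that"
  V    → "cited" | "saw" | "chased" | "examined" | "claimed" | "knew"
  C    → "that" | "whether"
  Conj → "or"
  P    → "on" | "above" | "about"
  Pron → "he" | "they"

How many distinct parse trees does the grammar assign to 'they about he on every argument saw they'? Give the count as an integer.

The two bracketings:
[S [NP [NP [Pron they]] [PP [P about] [NP [NP [Pron he]] [PP [P on] [NP [Det every] [N argument]]]]]] [VP [V saw] [NP [Pron they]]]]
[S [NP [NP [NP [Pron they]] [PP [P about] [NP [Pron he]]]] [PP [P on] [NP [Det every] [N argument]]]] [VP [V saw] [NP [Pron they]]]]
The trees differ in how a recursive rule is bracketed over the same span.

2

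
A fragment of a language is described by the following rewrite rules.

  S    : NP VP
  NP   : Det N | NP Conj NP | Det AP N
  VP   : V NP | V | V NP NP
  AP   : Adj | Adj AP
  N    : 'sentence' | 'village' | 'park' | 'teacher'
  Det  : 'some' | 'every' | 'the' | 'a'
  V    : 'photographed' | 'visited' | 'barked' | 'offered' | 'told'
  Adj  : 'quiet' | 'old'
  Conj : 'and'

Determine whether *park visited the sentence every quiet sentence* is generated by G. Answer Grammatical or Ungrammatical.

Ungrammatical

For S → NP VP, no prefix of the string parses as an NP.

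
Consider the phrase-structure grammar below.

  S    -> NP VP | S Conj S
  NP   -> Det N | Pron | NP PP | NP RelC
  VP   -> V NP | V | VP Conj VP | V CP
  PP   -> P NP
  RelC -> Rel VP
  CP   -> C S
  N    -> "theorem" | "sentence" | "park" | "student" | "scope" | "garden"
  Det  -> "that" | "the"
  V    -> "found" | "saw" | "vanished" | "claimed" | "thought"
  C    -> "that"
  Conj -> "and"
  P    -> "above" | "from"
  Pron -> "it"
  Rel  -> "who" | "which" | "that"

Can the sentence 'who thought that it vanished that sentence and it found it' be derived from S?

Ungrammatical

For S → NP VP, no prefix of the string parses as an NP. The alternative S rule S → S Conj S likewise has no satisfying split.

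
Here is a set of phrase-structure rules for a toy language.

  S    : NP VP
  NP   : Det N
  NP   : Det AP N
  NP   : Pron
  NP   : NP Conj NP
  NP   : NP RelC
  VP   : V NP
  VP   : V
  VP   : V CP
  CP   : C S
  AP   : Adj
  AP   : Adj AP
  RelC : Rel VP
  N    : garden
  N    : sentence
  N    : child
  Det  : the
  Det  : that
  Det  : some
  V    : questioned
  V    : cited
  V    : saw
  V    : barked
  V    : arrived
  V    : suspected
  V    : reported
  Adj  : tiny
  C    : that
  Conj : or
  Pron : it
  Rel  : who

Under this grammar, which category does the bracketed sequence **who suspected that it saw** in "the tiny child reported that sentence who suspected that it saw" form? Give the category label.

[S [NP [Det the] [AP [Adj tiny]] [N child]] [VP [V reported] [NP [NP [Det that] [N sentence]] [RelC [Rel who] [VP [V suspected] [CP [C that] [S [NP [Pron it]] [VP [V saw]]]]]]]]]
The span 'who suspected that it saw' is the RelC node built by RelC → Rel VP.

RelC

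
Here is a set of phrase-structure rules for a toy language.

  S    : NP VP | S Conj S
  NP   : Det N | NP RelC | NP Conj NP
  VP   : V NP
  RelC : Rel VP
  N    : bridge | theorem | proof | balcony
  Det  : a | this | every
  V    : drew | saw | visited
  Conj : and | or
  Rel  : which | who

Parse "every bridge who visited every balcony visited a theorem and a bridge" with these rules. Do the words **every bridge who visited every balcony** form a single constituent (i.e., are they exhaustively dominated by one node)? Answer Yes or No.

Yes

[S [NP [NP [Det every] [N bridge]] [RelC [Rel who] [VP [V visited] [NP [Det every] [N balcony]]]]] [VP [V visited] [NP [NP [Det a] [N theorem]] [Conj and] [NP [Det a] [N bridge]]]]]
The words 'every bridge who visited every balcony' are exhaustively dominated by a single NP node (built by NP → NP RelC), so they form a constituent.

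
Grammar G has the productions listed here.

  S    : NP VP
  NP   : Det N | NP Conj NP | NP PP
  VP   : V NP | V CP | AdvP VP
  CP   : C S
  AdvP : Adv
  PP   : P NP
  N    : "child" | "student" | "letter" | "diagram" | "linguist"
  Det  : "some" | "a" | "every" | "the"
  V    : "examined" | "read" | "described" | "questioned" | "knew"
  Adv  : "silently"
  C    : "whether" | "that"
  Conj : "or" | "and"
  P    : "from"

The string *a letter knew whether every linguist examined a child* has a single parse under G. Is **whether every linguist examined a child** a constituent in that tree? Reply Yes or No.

[S [NP [Det a] [N letter]] [VP [V knew] [CP [C whether] [S [NP [Det every] [N linguist]] [VP [V examined] [NP [Det a] [N child]]]]]]]
The words 'whether every linguist examined a child' are exhaustively dominated by a single CP node (built by CP → C S), so they form a constituent.

Yes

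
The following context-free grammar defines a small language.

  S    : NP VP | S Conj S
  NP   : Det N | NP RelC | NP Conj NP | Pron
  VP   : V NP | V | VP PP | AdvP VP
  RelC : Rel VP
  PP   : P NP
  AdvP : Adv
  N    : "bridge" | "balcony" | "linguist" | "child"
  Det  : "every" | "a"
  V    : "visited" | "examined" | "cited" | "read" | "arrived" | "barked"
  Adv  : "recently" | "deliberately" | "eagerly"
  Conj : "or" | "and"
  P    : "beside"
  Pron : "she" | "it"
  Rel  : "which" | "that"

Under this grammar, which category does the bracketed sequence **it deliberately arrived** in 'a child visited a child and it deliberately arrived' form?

S

S
  S
    NP
      Det: a
      N: child
    VP
      V: visited
      NP
        Det: a
        N: child
  Conj: and
  S
    NP
      Pron: it
    VP
      AdvP
        Adv: deliberately
      VP
        V: arrived
The span 'it deliberately arrived' is the S node built by S → NP VP.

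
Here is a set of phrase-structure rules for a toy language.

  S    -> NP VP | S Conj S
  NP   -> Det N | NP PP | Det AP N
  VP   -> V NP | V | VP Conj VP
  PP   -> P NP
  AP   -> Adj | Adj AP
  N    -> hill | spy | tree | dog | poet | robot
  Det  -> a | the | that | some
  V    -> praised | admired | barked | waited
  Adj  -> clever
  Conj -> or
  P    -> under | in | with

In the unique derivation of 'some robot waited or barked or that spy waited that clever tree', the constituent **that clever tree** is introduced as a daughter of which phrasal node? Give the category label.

VP

S
  S
    NP
      Det: some
      N: robot
    VP
      VP
        V: waited
      Conj: or
      VP
        V: barked
  Conj: or
  S
    NP
      Det: that
      N: spy
    VP
      V: waited
      NP
        Det: that
        AP
          Adj: clever
        N: tree
The span 'that clever tree' is the NP node built by NP → Det AP N.
Its mother is the VP built by VP → V NP.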